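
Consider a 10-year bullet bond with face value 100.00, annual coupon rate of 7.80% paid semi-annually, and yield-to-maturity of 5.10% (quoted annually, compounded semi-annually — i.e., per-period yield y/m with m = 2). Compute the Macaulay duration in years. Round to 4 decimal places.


Answer: Macaulay duration = 7.4149 years

Derivation:
Coupon per period c = face * coupon_rate / m = 3.900000
Periods per year m = 2; per-period yield y/m = 0.025500
Number of cashflows N = 20
Cashflows (t years, CF_t, discount factor 1/(1+y/m)^(m*t), PV):
  t = 0.5000: CF_t = 3.900000, DF = 0.975134, PV = 3.803023
  t = 1.0000: CF_t = 3.900000, DF = 0.950886, PV = 3.708457
  t = 1.5000: CF_t = 3.900000, DF = 0.927242, PV = 3.616243
  t = 2.0000: CF_t = 3.900000, DF = 0.904185, PV = 3.526322
  t = 2.5000: CF_t = 3.900000, DF = 0.881702, PV = 3.438637
  t = 3.0000: CF_t = 3.900000, DF = 0.859777, PV = 3.353132
  t = 3.5000: CF_t = 3.900000, DF = 0.838398, PV = 3.269753
  t = 4.0000: CF_t = 3.900000, DF = 0.817551, PV = 3.188448
  t = 4.5000: CF_t = 3.900000, DF = 0.797222, PV = 3.109164
  t = 5.0000: CF_t = 3.900000, DF = 0.777398, PV = 3.031852
  t = 5.5000: CF_t = 3.900000, DF = 0.758067, PV = 2.956462
  t = 6.0000: CF_t = 3.900000, DF = 0.739217, PV = 2.882947
  t = 6.5000: CF_t = 3.900000, DF = 0.720836, PV = 2.811260
  t = 7.0000: CF_t = 3.900000, DF = 0.702912, PV = 2.741355
  t = 7.5000: CF_t = 3.900000, DF = 0.685433, PV = 2.673189
  t = 8.0000: CF_t = 3.900000, DF = 0.668389, PV = 2.606718
  t = 8.5000: CF_t = 3.900000, DF = 0.651769, PV = 2.541899
  t = 9.0000: CF_t = 3.900000, DF = 0.635562, PV = 2.478692
  t = 9.5000: CF_t = 3.900000, DF = 0.619758, PV = 2.417057
  t = 10.0000: CF_t = 103.900000, DF = 0.604347, PV = 62.791702
Price P = sum_t PV_t = 120.946311
Macaulay numerator sum_t t * PV_t:
  t * PV_t at t = 0.5000: 1.901511
  t * PV_t at t = 1.0000: 3.708457
  t * PV_t at t = 1.5000: 5.424365
  t * PV_t at t = 2.0000: 7.052644
  t * PV_t at t = 2.5000: 8.596592
  t * PV_t at t = 3.0000: 10.059395
  t * PV_t at t = 3.5000: 11.444136
  t * PV_t at t = 4.0000: 12.753791
  t * PV_t at t = 4.5000: 13.991238
  t * PV_t at t = 5.0000: 15.159259
  t * PV_t at t = 5.5000: 16.260541
  t * PV_t at t = 6.0000: 17.297681
  t * PV_t at t = 6.5000: 18.273188
  t * PV_t at t = 7.0000: 19.189486
  t * PV_t at t = 7.5000: 20.048916
  t * PV_t at t = 8.0000: 20.853740
  t * PV_t at t = 8.5000: 21.606142
  t * PV_t at t = 9.0000: 22.308232
  t * PV_t at t = 9.5000: 22.962046
  t * PV_t at t = 10.0000: 627.917018
Macaulay duration D = (sum_t t * PV_t) / P = 896.808377 / 120.946311 = 7.414930


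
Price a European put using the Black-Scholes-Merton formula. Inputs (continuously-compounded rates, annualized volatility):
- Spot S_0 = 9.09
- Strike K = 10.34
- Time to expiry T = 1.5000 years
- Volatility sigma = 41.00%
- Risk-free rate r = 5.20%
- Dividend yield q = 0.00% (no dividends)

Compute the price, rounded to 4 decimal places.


Answer: Price = 2.0954

Derivation:
d1 = (ln(S/K) + (r - q + 0.5*sigma^2) * T) / (sigma * sqrt(T)) = 0.14981724
d2 = d1 - sigma * sqrt(T) = -0.35232815
exp(-rT) = 0.92496443; exp(-qT) = 1.00000000
P = K * exp(-rT) * N(-d2) - S_0 * exp(-qT) * N(-d1)
N(-d1) = 0.44045440; N(-d2) = 0.63770391
P = 10.3400 * 0.92496443 * 0.63770391 - 9.0900 * 1.00000000 * 0.44045440 = 2.0954


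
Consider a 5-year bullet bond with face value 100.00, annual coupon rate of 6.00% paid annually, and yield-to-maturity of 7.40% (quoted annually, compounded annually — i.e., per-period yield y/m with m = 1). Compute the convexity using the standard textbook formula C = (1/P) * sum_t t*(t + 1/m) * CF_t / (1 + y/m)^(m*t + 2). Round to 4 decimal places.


Coupon per period c = face * coupon_rate / m = 6.000000
Periods per year m = 1; per-period yield y/m = 0.074000
Number of cashflows N = 5
Cashflows (t years, CF_t, discount factor 1/(1+y/m)^(m*t), PV):
  t = 1.0000: CF_t = 6.000000, DF = 0.931099, PV = 5.586592
  t = 2.0000: CF_t = 6.000000, DF = 0.866945, PV = 5.201669
  t = 3.0000: CF_t = 6.000000, DF = 0.807211, PV = 4.843267
  t = 4.0000: CF_t = 6.000000, DF = 0.751593, PV = 4.509560
  t = 5.0000: CF_t = 106.000000, DF = 0.699808, PV = 74.179595
Price P = sum_t PV_t = 94.320682
Convexity numerator sum_t t*(t + 1/m) * CF_t / (1+y/m)^(m*t + 2):
  t = 1.0000: term = 9.686534
  t = 2.0000: term = 27.057357
  t = 3.0000: term = 50.386140
  t = 4.0000: term = 78.190782
  t = 5.0000: term = 1929.288388
Convexity = (1/P) * sum = 2094.609202 / 94.320682 = 22.207316

Answer: Convexity = 22.2073


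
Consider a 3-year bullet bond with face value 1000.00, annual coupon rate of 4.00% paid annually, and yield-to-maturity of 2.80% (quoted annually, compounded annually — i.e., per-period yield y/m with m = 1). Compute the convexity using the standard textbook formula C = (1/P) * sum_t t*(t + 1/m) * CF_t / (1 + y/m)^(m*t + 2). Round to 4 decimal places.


Answer: Convexity = 10.7913

Derivation:
Coupon per period c = face * coupon_rate / m = 40.000000
Periods per year m = 1; per-period yield y/m = 0.028000
Number of cashflows N = 3
Cashflows (t years, CF_t, discount factor 1/(1+y/m)^(m*t), PV):
  t = 1.0000: CF_t = 40.000000, DF = 0.972763, PV = 38.910506
  t = 2.0000: CF_t = 40.000000, DF = 0.946267, PV = 37.850687
  t = 3.0000: CF_t = 1040.000000, DF = 0.920493, PV = 957.313086
Price P = sum_t PV_t = 1034.074278
Convexity numerator sum_t t*(t + 1/m) * CF_t / (1+y/m)^(m*t + 2):
  t = 1.0000: term = 73.639468
  t = 2.0000: term = 214.901172
  t = 3.0000: term = 10870.487277
Convexity = (1/P) * sum = 11159.027916 / 1034.074278 = 10.791321


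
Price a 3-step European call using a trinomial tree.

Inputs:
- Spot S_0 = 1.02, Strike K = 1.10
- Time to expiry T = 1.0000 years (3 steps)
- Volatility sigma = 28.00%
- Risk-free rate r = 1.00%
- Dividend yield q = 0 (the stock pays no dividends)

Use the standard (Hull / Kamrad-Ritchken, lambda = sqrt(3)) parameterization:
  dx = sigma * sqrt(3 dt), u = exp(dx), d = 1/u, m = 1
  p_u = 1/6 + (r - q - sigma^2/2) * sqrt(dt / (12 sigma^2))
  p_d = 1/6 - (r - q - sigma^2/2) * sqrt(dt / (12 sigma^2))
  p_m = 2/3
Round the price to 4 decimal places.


dt = T/N = 0.333333; dx = sigma*sqrt(3*dt) = 0.280000
u = exp(dx) = 1.323130; d = 1/u = 0.755784
p_u = 0.149286, p_m = 0.666667, p_d = 0.184048
Discount per step: exp(-r*dt) = 0.996672
Stock lattice S(k, j) with j the centered position index:
  k=0: S(0,+0) = 1.0200
  k=1: S(1,-1) = 0.7709; S(1,+0) = 1.0200; S(1,+1) = 1.3496
  k=2: S(2,-2) = 0.5826; S(2,-1) = 0.7709; S(2,+0) = 1.0200; S(2,+1) = 1.3496; S(2,+2) = 1.7857
  k=3: S(3,-3) = 0.4403; S(3,-2) = 0.5826; S(3,-1) = 0.7709; S(3,+0) = 1.0200; S(3,+1) = 1.3496; S(3,+2) = 1.7857; S(3,+3) = 2.3627
Terminal payoffs V(N, j) = max(S_T - K, 0):
  V(3,-3) = 0.000000; V(3,-2) = 0.000000; V(3,-1) = 0.000000; V(3,+0) = 0.000000; V(3,+1) = 0.249592; V(3,+2) = 0.685686; V(3,+3) = 1.262694
Backward induction: V(k, j) = exp(-r*dt) * [p_u * V(k+1, j+1) + p_m * V(k+1, j) + p_d * V(k+1, j-1)]
  V(2,-2) = exp(-r*dt) * [p_u*0.000000 + p_m*0.000000 + p_d*0.000000] = 0.000000
  V(2,-1) = exp(-r*dt) * [p_u*0.000000 + p_m*0.000000 + p_d*0.000000] = 0.000000
  V(2,+0) = exp(-r*dt) * [p_u*0.249592 + p_m*0.000000 + p_d*0.000000] = 0.037137
  V(2,+1) = exp(-r*dt) * [p_u*0.685686 + p_m*0.249592 + p_d*0.000000] = 0.267864
  V(2,+2) = exp(-r*dt) * [p_u*1.262694 + p_m*0.685686 + p_d*0.249592] = 0.689262
  V(1,-1) = exp(-r*dt) * [p_u*0.037137 + p_m*0.000000 + p_d*0.000000] = 0.005526
  V(1,+0) = exp(-r*dt) * [p_u*0.267864 + p_m*0.037137 + p_d*0.000000] = 0.064530
  V(1,+1) = exp(-r*dt) * [p_u*0.689262 + p_m*0.267864 + p_d*0.037137] = 0.287348
  V(0,+0) = exp(-r*dt) * [p_u*0.287348 + p_m*0.064530 + p_d*0.005526] = 0.086645

Answer: Price = V(0,0) = 0.0866


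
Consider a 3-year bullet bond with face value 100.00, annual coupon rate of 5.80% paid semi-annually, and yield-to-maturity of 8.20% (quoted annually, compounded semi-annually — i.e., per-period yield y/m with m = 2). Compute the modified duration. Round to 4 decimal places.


Answer: Modified duration = 2.6786

Derivation:
Coupon per period c = face * coupon_rate / m = 2.900000
Periods per year m = 2; per-period yield y/m = 0.041000
Number of cashflows N = 6
Cashflows (t years, CF_t, discount factor 1/(1+y/m)^(m*t), PV):
  t = 0.5000: CF_t = 2.900000, DF = 0.960615, PV = 2.785783
  t = 1.0000: CF_t = 2.900000, DF = 0.922781, PV = 2.676064
  t = 1.5000: CF_t = 2.900000, DF = 0.886437, PV = 2.570667
  t = 2.0000: CF_t = 2.900000, DF = 0.851524, PV = 2.469421
  t = 2.5000: CF_t = 2.900000, DF = 0.817987, PV = 2.372162
  t = 3.0000: CF_t = 102.900000, DF = 0.785770, PV = 80.855766
Price P = sum_t PV_t = 93.729863
First compute Macaulay numerator sum_t t * PV_t:
  t * PV_t at t = 0.5000: 1.392891
  t * PV_t at t = 1.0000: 2.676064
  t * PV_t at t = 1.5000: 3.856000
  t * PV_t at t = 2.0000: 4.938841
  t * PV_t at t = 2.5000: 5.930405
  t * PV_t at t = 3.0000: 242.567299
Macaulay duration D = 261.361502 / 93.729863 = 2.788455
Modified duration = D / (1 + y/m) = 2.788455 / (1 + 0.041000) = 2.678631


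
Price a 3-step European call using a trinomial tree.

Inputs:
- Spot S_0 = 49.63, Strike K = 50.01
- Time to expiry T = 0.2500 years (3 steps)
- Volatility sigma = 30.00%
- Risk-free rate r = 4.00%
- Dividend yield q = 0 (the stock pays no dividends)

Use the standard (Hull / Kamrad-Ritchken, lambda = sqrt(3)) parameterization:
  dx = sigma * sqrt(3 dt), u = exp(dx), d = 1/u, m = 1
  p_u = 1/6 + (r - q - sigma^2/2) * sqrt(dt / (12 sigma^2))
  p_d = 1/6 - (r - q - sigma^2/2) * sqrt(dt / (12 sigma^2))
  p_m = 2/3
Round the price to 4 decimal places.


dt = T/N = 0.083333; dx = sigma*sqrt(3*dt) = 0.150000
u = exp(dx) = 1.161834; d = 1/u = 0.860708
p_u = 0.165278, p_m = 0.666667, p_d = 0.168056
Discount per step: exp(-r*dt) = 0.996672
Stock lattice S(k, j) with j the centered position index:
  k=0: S(0,+0) = 49.6300
  k=1: S(1,-1) = 42.7169; S(1,+0) = 49.6300; S(1,+1) = 57.6618
  k=2: S(2,-2) = 36.7668; S(2,-1) = 42.7169; S(2,+0) = 49.6300; S(2,+1) = 57.6618; S(2,+2) = 66.9935
  k=3: S(3,-3) = 31.6455; S(3,-2) = 36.7668; S(3,-1) = 42.7169; S(3,+0) = 49.6300; S(3,+1) = 57.6618; S(3,+2) = 66.9935; S(3,+3) = 77.8353
Terminal payoffs V(N, j) = max(S_T - K, 0):
  V(3,-3) = 0.000000; V(3,-2) = 0.000000; V(3,-1) = 0.000000; V(3,+0) = 0.000000; V(3,+1) = 7.651833; V(3,+2) = 16.983493; V(3,+3) = 27.825334
Backward induction: V(k, j) = exp(-r*dt) * [p_u * V(k+1, j+1) + p_m * V(k+1, j) + p_d * V(k+1, j-1)]
  V(2,-2) = exp(-r*dt) * [p_u*0.000000 + p_m*0.000000 + p_d*0.000000] = 0.000000
  V(2,-1) = exp(-r*dt) * [p_u*0.000000 + p_m*0.000000 + p_d*0.000000] = 0.000000
  V(2,+0) = exp(-r*dt) * [p_u*7.651833 + p_m*0.000000 + p_d*0.000000] = 1.260469
  V(2,+1) = exp(-r*dt) * [p_u*16.983493 + p_m*7.651833 + p_d*0.000000] = 7.881899
  V(2,+2) = exp(-r*dt) * [p_u*27.825334 + p_m*16.983493 + p_d*7.651833] = 17.149909
  V(1,-1) = exp(-r*dt) * [p_u*1.260469 + p_m*0.000000 + p_d*0.000000] = 0.207634
  V(1,+0) = exp(-r*dt) * [p_u*7.881899 + p_m*1.260469 + p_d*0.000000] = 2.135884
  V(1,+1) = exp(-r*dt) * [p_u*17.149909 + p_m*7.881899 + p_d*1.260469] = 8.273304
  V(0,+0) = exp(-r*dt) * [p_u*8.273304 + p_m*2.135884 + p_d*0.207634] = 2.816805

Answer: Price = V(0,0) = 2.8168


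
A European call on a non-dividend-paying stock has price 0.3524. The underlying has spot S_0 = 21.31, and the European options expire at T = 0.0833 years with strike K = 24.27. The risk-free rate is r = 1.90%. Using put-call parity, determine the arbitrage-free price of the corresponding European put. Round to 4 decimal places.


Answer: Put price = 3.2740

Derivation:
Put-call parity: C - P = S_0 * exp(-qT) - K * exp(-rT).
S_0 * exp(-qT) = 21.3100 * 1.00000000 = 21.31000000
K * exp(-rT) = 24.2700 * 0.99841855 = 24.23161825
P = C - S*exp(-qT) + K*exp(-rT)
P = 0.3524 - 21.31000000 + 24.23161825 = 3.2740


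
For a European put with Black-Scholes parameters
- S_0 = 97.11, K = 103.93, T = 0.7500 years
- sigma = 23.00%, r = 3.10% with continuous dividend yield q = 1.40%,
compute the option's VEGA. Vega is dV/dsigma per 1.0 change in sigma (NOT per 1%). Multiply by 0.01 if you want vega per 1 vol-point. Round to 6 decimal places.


d1 = -0.1771498340; d2 = -0.3763356768
phi(d1) = 0.3927313200; exp(-qT) = 0.9895549326; exp(-rT) = 0.9770181987
Vega = S * exp(-qT) * phi(d1) * sqrt(T) = 97.1100 * 0.9895549326 * 0.3927313200 * 0.8660254038 = 32.683611

Answer: Vega = 32.683611


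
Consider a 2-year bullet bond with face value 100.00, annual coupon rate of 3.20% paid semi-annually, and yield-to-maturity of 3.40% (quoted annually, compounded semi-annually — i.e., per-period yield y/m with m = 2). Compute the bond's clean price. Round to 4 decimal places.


Answer: Price = 99.6164

Derivation:
Coupon per period c = face * coupon_rate / m = 1.600000
Periods per year m = 2; per-period yield y/m = 0.017000
Number of cashflows N = 4
Cashflows (t years, CF_t, discount factor 1/(1+y/m)^(m*t), PV):
  t = 0.5000: CF_t = 1.600000, DF = 0.983284, PV = 1.573255
  t = 1.0000: CF_t = 1.600000, DF = 0.966848, PV = 1.546956
  t = 1.5000: CF_t = 1.600000, DF = 0.950686, PV = 1.521098
  t = 2.0000: CF_t = 101.600000, DF = 0.934795, PV = 94.975130
Price P = sum_t PV_t = 99.616439


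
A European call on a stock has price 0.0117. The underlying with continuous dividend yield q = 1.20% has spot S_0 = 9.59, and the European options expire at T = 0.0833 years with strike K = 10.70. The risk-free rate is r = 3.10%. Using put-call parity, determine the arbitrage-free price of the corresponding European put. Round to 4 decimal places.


Put-call parity: C - P = S_0 * exp(-qT) - K * exp(-rT).
S_0 * exp(-qT) = 9.5900 * 0.99900090 = 9.58041863
K * exp(-rT) = 10.7000 * 0.99742103 = 10.67240503
P = C - S*exp(-qT) + K*exp(-rT)
P = 0.0117 - 9.58041863 + 10.67240503 = 1.1037

Answer: Put price = 1.1037


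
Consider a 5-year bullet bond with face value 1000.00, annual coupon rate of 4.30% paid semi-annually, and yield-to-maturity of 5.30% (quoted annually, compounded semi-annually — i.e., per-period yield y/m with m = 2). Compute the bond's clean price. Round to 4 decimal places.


Answer: Price = 956.5769

Derivation:
Coupon per period c = face * coupon_rate / m = 21.500000
Periods per year m = 2; per-period yield y/m = 0.026500
Number of cashflows N = 10
Cashflows (t years, CF_t, discount factor 1/(1+y/m)^(m*t), PV):
  t = 0.5000: CF_t = 21.500000, DF = 0.974184, PV = 20.944959
  t = 1.0000: CF_t = 21.500000, DF = 0.949035, PV = 20.404246
  t = 1.5000: CF_t = 21.500000, DF = 0.924535, PV = 19.877493
  t = 2.0000: CF_t = 21.500000, DF = 0.900667, PV = 19.364338
  t = 2.5000: CF_t = 21.500000, DF = 0.877415, PV = 18.864430
  t = 3.0000: CF_t = 21.500000, DF = 0.854764, PV = 18.377428
  t = 3.5000: CF_t = 21.500000, DF = 0.832698, PV = 17.902999
  t = 4.0000: CF_t = 21.500000, DF = 0.811201, PV = 17.440817
  t = 4.5000: CF_t = 21.500000, DF = 0.790259, PV = 16.990567
  t = 5.0000: CF_t = 1021.500000, DF = 0.769858, PV = 786.409650
Price P = sum_t PV_t = 956.576926


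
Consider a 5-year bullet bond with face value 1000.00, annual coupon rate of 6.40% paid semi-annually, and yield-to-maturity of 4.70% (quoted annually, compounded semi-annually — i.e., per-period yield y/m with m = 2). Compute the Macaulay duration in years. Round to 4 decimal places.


Answer: Macaulay duration = 4.3841 years

Derivation:
Coupon per period c = face * coupon_rate / m = 32.000000
Periods per year m = 2; per-period yield y/m = 0.023500
Number of cashflows N = 10
Cashflows (t years, CF_t, discount factor 1/(1+y/m)^(m*t), PV):
  t = 0.5000: CF_t = 32.000000, DF = 0.977040, PV = 31.265266
  t = 1.0000: CF_t = 32.000000, DF = 0.954606, PV = 30.547402
  t = 1.5000: CF_t = 32.000000, DF = 0.932688, PV = 29.846021
  t = 2.0000: CF_t = 32.000000, DF = 0.911273, PV = 29.160743
  t = 2.5000: CF_t = 32.000000, DF = 0.890350, PV = 28.491200
  t = 3.0000: CF_t = 32.000000, DF = 0.869907, PV = 27.837030
  t = 3.5000: CF_t = 32.000000, DF = 0.849934, PV = 27.197880
  t = 4.0000: CF_t = 32.000000, DF = 0.830419, PV = 26.573405
  t = 4.5000: CF_t = 32.000000, DF = 0.811352, PV = 25.963268
  t = 5.0000: CF_t = 1032.000000, DF = 0.792723, PV = 818.090270
Price P = sum_t PV_t = 1074.972485
Macaulay numerator sum_t t * PV_t:
  t * PV_t at t = 0.5000: 15.632633
  t * PV_t at t = 1.0000: 30.547402
  t * PV_t at t = 1.5000: 44.769031
  t * PV_t at t = 2.0000: 58.321487
  t * PV_t at t = 2.5000: 71.228000
  t * PV_t at t = 3.0000: 83.511090
  t * PV_t at t = 3.5000: 95.192579
  t * PV_t at t = 4.0000: 106.293619
  t * PV_t at t = 4.5000: 116.834706
  t * PV_t at t = 5.0000: 4090.451349
Macaulay duration D = (sum_t t * PV_t) / P = 4712.781896 / 1074.972485 = 4.384095


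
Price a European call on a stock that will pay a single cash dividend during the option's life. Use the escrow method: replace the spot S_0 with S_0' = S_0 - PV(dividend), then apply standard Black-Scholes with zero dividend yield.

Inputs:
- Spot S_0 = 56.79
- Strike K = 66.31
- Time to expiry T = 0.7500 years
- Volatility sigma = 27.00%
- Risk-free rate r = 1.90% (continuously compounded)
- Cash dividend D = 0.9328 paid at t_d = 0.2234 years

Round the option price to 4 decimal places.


Answer: Price = 2.1070

Derivation:
PV(D) = D * exp(-r * t_d) = 0.9328 * 0.99576440 = 0.92884903
S_0' = S_0 - PV(D) = 56.7900 - 0.92884903 = 55.86115097
d1 = (ln(S_0'/K) + (r + sigma^2/2)*T) / (sigma*sqrt(T)) = -0.55547105
d2 = d1 - sigma*sqrt(T) = -0.78929791
exp(-rT) = 0.98585105
N(d1) = 0.28928625; N(d2) = 0.21496895
C = S_0' * N(d1) - K * exp(-rT) * N(d2) = 55.86115097 * 0.28928625 - 66.3100 * 0.98585105 * 0.21496895 = 2.1070


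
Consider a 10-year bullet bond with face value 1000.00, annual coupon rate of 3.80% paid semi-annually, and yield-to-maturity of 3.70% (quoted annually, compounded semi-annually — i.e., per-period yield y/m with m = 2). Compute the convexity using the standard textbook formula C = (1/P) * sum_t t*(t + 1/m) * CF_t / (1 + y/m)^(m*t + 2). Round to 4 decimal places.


Coupon per period c = face * coupon_rate / m = 19.000000
Periods per year m = 2; per-period yield y/m = 0.018500
Number of cashflows N = 20
Cashflows (t years, CF_t, discount factor 1/(1+y/m)^(m*t), PV):
  t = 0.5000: CF_t = 19.000000, DF = 0.981836, PV = 18.654885
  t = 1.0000: CF_t = 19.000000, DF = 0.964002, PV = 18.316038
  t = 1.5000: CF_t = 19.000000, DF = 0.946492, PV = 17.983346
  t = 2.0000: CF_t = 19.000000, DF = 0.929300, PV = 17.656697
  t = 2.5000: CF_t = 19.000000, DF = 0.912420, PV = 17.335981
  t = 3.0000: CF_t = 19.000000, DF = 0.895847, PV = 17.021091
  t = 3.5000: CF_t = 19.000000, DF = 0.879575, PV = 16.711921
  t = 4.0000: CF_t = 19.000000, DF = 0.863598, PV = 16.408366
  t = 4.5000: CF_t = 19.000000, DF = 0.847912, PV = 16.110325
  t = 5.0000: CF_t = 19.000000, DF = 0.832510, PV = 15.817698
  t = 5.5000: CF_t = 19.000000, DF = 0.817389, PV = 15.530385
  t = 6.0000: CF_t = 19.000000, DF = 0.802542, PV = 15.248292
  t = 6.5000: CF_t = 19.000000, DF = 0.787964, PV = 14.971323
  t = 7.0000: CF_t = 19.000000, DF = 0.773652, PV = 14.699384
  t = 7.5000: CF_t = 19.000000, DF = 0.759599, PV = 14.432385
  t = 8.0000: CF_t = 19.000000, DF = 0.745802, PV = 14.170235
  t = 8.5000: CF_t = 19.000000, DF = 0.732255, PV = 13.912848
  t = 9.0000: CF_t = 19.000000, DF = 0.718954, PV = 13.660135
  t = 9.5000: CF_t = 19.000000, DF = 0.705895, PV = 13.412013
  t = 10.0000: CF_t = 1019.000000, DF = 0.693074, PV = 706.241961
Price P = sum_t PV_t = 1008.295309
Convexity numerator sum_t t*(t + 1/m) * CF_t / (1+y/m)^(m*t + 2):
  t = 0.5000: term = 8.991673
  t = 1.0000: term = 26.485046
  t = 1.5000: term = 52.007944
  t = 2.0000: term = 85.105456
  t = 2.5000: term = 125.339406
  t = 3.0000: term = 172.287843
  t = 3.5000: term = 225.544550
  t = 4.0000: term = 284.718556
  t = 4.5000: term = 349.433672
  t = 5.0000: term = 419.328031
  t = 5.5000: term = 494.053645
  t = 6.0000: term = 573.275975
  t = 6.5000: term = 656.673510
  t = 7.0000: term = 743.937363
  t = 7.5000: term = 834.770868
  t = 8.0000: term = 928.889200
  t = 8.5000: term = 1026.018999
  t = 9.0000: term = 1125.898003
  t = 9.5000: term = 1228.274700
  t = 10.0000: term = 71485.959325
Convexity = (1/P) * sum = 80846.993764 / 1008.295309 = 80.181860

Answer: Convexity = 80.1819


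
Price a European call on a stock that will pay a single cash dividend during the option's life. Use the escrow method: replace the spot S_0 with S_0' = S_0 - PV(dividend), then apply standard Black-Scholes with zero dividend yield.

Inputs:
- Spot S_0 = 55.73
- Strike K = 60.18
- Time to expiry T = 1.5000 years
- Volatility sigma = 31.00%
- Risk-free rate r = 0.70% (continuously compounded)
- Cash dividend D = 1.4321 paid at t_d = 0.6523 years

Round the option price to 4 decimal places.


Answer: Price = 6.1961

Derivation:
PV(D) = D * exp(-r * t_d) = 1.4321 * 0.99544431 = 1.42557579
S_0' = S_0 - PV(D) = 55.7300 - 1.42557579 = 54.30442421
d1 = (ln(S_0'/K) + (r + sigma^2/2)*T) / (sigma*sqrt(T)) = -0.05309696
d2 = d1 - sigma*sqrt(T) = -0.43276787
exp(-rT) = 0.98955493
N(d1) = 0.47882733; N(d2) = 0.33259171
C = S_0' * N(d1) - K * exp(-rT) * N(d2) = 54.30442421 * 0.47882733 - 60.1800 * 0.98955493 * 0.33259171 = 6.1961


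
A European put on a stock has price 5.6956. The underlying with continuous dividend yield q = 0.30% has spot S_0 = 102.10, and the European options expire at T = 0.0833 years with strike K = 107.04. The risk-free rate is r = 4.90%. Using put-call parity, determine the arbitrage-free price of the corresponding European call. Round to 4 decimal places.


Put-call parity: C - P = S_0 * exp(-qT) - K * exp(-rT).
S_0 * exp(-qT) = 102.1000 * 0.99975013 = 102.07448840
K * exp(-rT) = 107.0400 * 0.99592662 = 106.60398528
C = P + S*exp(-qT) - K*exp(-rT)
C = 5.6956 + 102.07448840 - 106.60398528 = 1.1661

Answer: Call price = 1.1661


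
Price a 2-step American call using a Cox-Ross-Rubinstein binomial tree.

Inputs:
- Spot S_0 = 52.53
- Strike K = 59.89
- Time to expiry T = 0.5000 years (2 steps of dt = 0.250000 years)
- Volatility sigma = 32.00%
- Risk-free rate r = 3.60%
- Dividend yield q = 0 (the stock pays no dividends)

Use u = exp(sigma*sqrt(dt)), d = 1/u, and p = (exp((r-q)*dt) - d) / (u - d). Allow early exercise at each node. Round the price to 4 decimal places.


Answer: Price = V(0,0) = 2.9147

Derivation:
dt = T/N = 0.250000
u = exp(sigma*sqrt(dt)) = 1.173511; d = 1/u = 0.852144
p = (exp((r-q)*dt) - d) / (u - d) = 0.488217
Discount per step: exp(-r*dt) = 0.991040
Stock lattice S(k, i) with i counting down-moves:
  k=0: S(0,0) = 52.5300
  k=1: S(1,0) = 61.6445; S(1,1) = 44.7631
  k=2: S(2,0) = 72.3405; S(2,1) = 52.5300; S(2,2) = 38.1446
Terminal payoffs V(N, i) = max(S_T - K, 0):
  V(2,0) = 12.450521; V(2,1) = 0.000000; V(2,2) = 0.000000
Backward induction: V(k, i) = exp(-r*dt) * [p * V(k+1, i) + (1-p) * V(k+1, i+1)]; then take max(V_cont, immediate exercise) for American.
  V(1,0) = exp(-r*dt) * [p*12.450521 + (1-p)*0.000000] = 6.024093; exercise = 1.754526; V(1,0) = max -> 6.024093
  V(1,1) = exp(-r*dt) * [p*0.000000 + (1-p)*0.000000] = 0.000000; exercise = 0.000000; V(1,1) = max -> 0.000000
  V(0,0) = exp(-r*dt) * [p*6.024093 + (1-p)*0.000000] = 2.914713; exercise = 0.000000; V(0,0) = max -> 2.914713


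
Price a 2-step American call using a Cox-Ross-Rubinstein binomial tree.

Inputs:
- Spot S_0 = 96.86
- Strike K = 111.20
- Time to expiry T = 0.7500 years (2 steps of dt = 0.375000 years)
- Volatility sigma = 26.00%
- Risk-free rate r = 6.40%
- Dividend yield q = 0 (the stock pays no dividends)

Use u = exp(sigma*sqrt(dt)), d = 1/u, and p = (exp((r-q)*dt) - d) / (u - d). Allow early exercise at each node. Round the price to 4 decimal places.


Answer: Price = V(0,0) = 6.0241

Derivation:
dt = T/N = 0.375000
u = exp(sigma*sqrt(dt)) = 1.172592; d = 1/u = 0.852811
p = (exp((r-q)*dt) - d) / (u - d) = 0.536239
Discount per step: exp(-r*dt) = 0.976286
Stock lattice S(k, i) with i counting down-moves:
  k=0: S(0,0) = 96.8600
  k=1: S(1,0) = 113.5773; S(1,1) = 82.6033
  k=2: S(2,0) = 133.1798; S(2,1) = 96.8600; S(2,2) = 70.4450
Terminal payoffs V(N, i) = max(S_T - K, 0):
  V(2,0) = 21.979828; V(2,1) = 0.000000; V(2,2) = 0.000000
Backward induction: V(k, i) = exp(-r*dt) * [p * V(k+1, i) + (1-p) * V(k+1, i+1)]; then take max(V_cont, immediate exercise) for American.
  V(1,0) = exp(-r*dt) * [p*21.979828 + (1-p)*0.000000] = 11.506933; exercise = 2.377278; V(1,0) = max -> 11.506933
  V(1,1) = exp(-r*dt) * [p*0.000000 + (1-p)*0.000000] = 0.000000; exercise = 0.000000; V(1,1) = max -> 0.000000
  V(0,0) = exp(-r*dt) * [p*11.506933 + (1-p)*0.000000] = 6.024137; exercise = 0.000000; V(0,0) = max -> 6.024137


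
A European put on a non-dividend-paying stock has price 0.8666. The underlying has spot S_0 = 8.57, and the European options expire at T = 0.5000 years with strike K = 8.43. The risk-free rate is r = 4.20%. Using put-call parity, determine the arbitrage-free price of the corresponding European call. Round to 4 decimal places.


Put-call parity: C - P = S_0 * exp(-qT) - K * exp(-rT).
S_0 * exp(-qT) = 8.5700 * 1.00000000 = 8.57000000
K * exp(-rT) = 8.4300 * 0.97921896 = 8.25481587
C = P + S*exp(-qT) - K*exp(-rT)
C = 0.8666 + 8.57000000 - 8.25481587 = 1.1818

Answer: Call price = 1.1818


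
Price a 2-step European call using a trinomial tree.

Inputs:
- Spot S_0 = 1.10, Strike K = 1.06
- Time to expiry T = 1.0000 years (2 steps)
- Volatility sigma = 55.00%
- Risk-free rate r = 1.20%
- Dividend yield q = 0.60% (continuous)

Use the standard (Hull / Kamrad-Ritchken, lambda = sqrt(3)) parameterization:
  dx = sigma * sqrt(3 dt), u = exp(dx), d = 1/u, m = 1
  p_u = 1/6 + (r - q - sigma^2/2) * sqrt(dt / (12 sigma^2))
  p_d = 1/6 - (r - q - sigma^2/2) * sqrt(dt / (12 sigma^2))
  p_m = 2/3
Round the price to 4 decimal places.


dt = T/N = 0.500000; dx = sigma*sqrt(3*dt) = 0.673610
u = exp(dx) = 1.961304; d = 1/u = 0.509865
p_u = 0.112759, p_m = 0.666667, p_d = 0.220574
Discount per step: exp(-r*dt) = 0.994018
Stock lattice S(k, j) with j the centered position index:
  k=0: S(0,+0) = 1.1000
  k=1: S(1,-1) = 0.5609; S(1,+0) = 1.1000; S(1,+1) = 2.1574
  k=2: S(2,-2) = 0.2860; S(2,-1) = 0.5609; S(2,+0) = 1.1000; S(2,+1) = 2.1574; S(2,+2) = 4.2314
Terminal payoffs V(N, j) = max(S_T - K, 0):
  V(2,-2) = 0.000000; V(2,-1) = 0.000000; V(2,+0) = 0.040000; V(2,+1) = 1.097435; V(2,+2) = 3.171386
Backward induction: V(k, j) = exp(-r*dt) * [p_u * V(k+1, j+1) + p_m * V(k+1, j) + p_d * V(k+1, j-1)]
  V(1,-1) = exp(-r*dt) * [p_u*0.040000 + p_m*0.000000 + p_d*0.000000] = 0.004483
  V(1,+0) = exp(-r*dt) * [p_u*1.097435 + p_m*0.040000 + p_d*0.000000] = 0.149513
  V(1,+1) = exp(-r*dt) * [p_u*3.171386 + p_m*1.097435 + p_d*0.040000] = 1.091481
  V(0,+0) = exp(-r*dt) * [p_u*1.091481 + p_m*0.149513 + p_d*0.004483] = 0.222400

Answer: Price = V(0,0) = 0.2224


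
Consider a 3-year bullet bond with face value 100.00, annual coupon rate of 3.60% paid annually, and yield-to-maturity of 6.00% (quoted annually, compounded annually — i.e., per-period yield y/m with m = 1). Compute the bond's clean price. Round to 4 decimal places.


Coupon per period c = face * coupon_rate / m = 3.600000
Periods per year m = 1; per-period yield y/m = 0.060000
Number of cashflows N = 3
Cashflows (t years, CF_t, discount factor 1/(1+y/m)^(m*t), PV):
  t = 1.0000: CF_t = 3.600000, DF = 0.943396, PV = 3.396226
  t = 2.0000: CF_t = 3.600000, DF = 0.889996, PV = 3.203987
  t = 3.0000: CF_t = 103.600000, DF = 0.839619, PV = 86.984558
Price P = sum_t PV_t = 93.584771

Answer: Price = 93.5848


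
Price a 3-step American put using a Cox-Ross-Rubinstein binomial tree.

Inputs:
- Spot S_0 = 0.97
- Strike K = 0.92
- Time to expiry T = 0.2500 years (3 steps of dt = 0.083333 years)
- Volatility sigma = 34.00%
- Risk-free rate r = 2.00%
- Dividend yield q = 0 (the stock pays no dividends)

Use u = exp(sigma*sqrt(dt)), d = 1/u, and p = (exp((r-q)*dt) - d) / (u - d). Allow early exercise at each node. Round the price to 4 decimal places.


Answer: Price = V(0,0) = 0.0430

Derivation:
dt = T/N = 0.083333
u = exp(sigma*sqrt(dt)) = 1.103128; d = 1/u = 0.906513
p = (exp((r-q)*dt) - d) / (u - d) = 0.483966
Discount per step: exp(-r*dt) = 0.998335
Stock lattice S(k, i) with i counting down-moves:
  k=0: S(0,0) = 0.9700
  k=1: S(1,0) = 1.0700; S(1,1) = 0.8793
  k=2: S(2,0) = 1.1804; S(2,1) = 0.9700; S(2,2) = 0.7971
  k=3: S(3,0) = 1.3021; S(3,1) = 1.0700; S(3,2) = 0.8793; S(3,3) = 0.7226
Terminal payoffs V(N, i) = max(K - S_T, 0):
  V(3,0) = 0.000000; V(3,1) = 0.000000; V(3,2) = 0.040682; V(3,3) = 0.197406
Backward induction: V(k, i) = exp(-r*dt) * [p * V(k+1, i) + (1-p) * V(k+1, i+1)]; then take max(V_cont, immediate exercise) for American.
  V(2,0) = exp(-r*dt) * [p*0.000000 + (1-p)*0.000000] = 0.000000; exercise = 0.000000; V(2,0) = max -> 0.000000
  V(2,1) = exp(-r*dt) * [p*0.000000 + (1-p)*0.040682] = 0.020958; exercise = 0.000000; V(2,1) = max -> 0.020958
  V(2,2) = exp(-r*dt) * [p*0.040682 + (1-p)*0.197406] = 0.121355; exercise = 0.122887; V(2,2) = max -> 0.122887
  V(1,0) = exp(-r*dt) * [p*0.000000 + (1-p)*0.020958] = 0.010797; exercise = 0.000000; V(1,0) = max -> 0.010797
  V(1,1) = exp(-r*dt) * [p*0.020958 + (1-p)*0.122887] = 0.073434; exercise = 0.040682; V(1,1) = max -> 0.073434
  V(0,0) = exp(-r*dt) * [p*0.010797 + (1-p)*0.073434] = 0.043048; exercise = 0.000000; V(0,0) = max -> 0.043048


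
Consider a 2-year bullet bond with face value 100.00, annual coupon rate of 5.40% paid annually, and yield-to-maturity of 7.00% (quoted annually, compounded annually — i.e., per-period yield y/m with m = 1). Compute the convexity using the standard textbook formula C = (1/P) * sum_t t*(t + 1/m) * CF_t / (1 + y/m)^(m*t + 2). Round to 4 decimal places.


Coupon per period c = face * coupon_rate / m = 5.400000
Periods per year m = 1; per-period yield y/m = 0.070000
Number of cashflows N = 2
Cashflows (t years, CF_t, discount factor 1/(1+y/m)^(m*t), PV):
  t = 1.0000: CF_t = 5.400000, DF = 0.934579, PV = 5.046729
  t = 2.0000: CF_t = 105.400000, DF = 0.873439, PV = 92.060442
Price P = sum_t PV_t = 97.107171
Convexity numerator sum_t t*(t + 1/m) * CF_t / (1+y/m)^(m*t + 2):
  t = 1.0000: term = 8.816017
  t = 2.0000: term = 482.454932
Convexity = (1/P) * sum = 491.270949 / 97.107171 = 5.059059

Answer: Convexity = 5.0591


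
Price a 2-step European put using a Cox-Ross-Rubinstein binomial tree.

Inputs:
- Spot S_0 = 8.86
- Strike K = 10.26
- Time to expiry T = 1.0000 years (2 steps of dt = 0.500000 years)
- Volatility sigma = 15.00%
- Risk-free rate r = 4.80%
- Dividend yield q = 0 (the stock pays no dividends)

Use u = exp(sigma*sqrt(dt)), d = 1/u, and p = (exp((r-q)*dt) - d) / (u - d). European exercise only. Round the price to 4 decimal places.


dt = T/N = 0.500000
u = exp(sigma*sqrt(dt)) = 1.111895; d = 1/u = 0.899365
p = (exp((r-q)*dt) - d) / (u - d) = 0.587800
Discount per step: exp(-r*dt) = 0.976286
Stock lattice S(k, i) with i counting down-moves:
  k=0: S(0,0) = 8.8600
  k=1: S(1,0) = 9.8514; S(1,1) = 7.9684
  k=2: S(2,0) = 10.9537; S(2,1) = 8.8600; S(2,2) = 7.1665
Terminal payoffs V(N, i) = max(K - S_T, 0):
  V(2,0) = 0.000000; V(2,1) = 1.400000; V(2,2) = 3.093519
Backward induction: V(k, i) = exp(-r*dt) * [p * V(k+1, i) + (1-p) * V(k+1, i+1)].
  V(1,0) = exp(-r*dt) * [p*0.000000 + (1-p)*1.400000] = 0.563396
  V(1,1) = exp(-r*dt) * [p*1.400000 + (1-p)*3.093519] = 2.048315
  V(0,0) = exp(-r*dt) * [p*0.563396 + (1-p)*2.048315] = 1.147604

Answer: Price = V(0,0) = 1.1476


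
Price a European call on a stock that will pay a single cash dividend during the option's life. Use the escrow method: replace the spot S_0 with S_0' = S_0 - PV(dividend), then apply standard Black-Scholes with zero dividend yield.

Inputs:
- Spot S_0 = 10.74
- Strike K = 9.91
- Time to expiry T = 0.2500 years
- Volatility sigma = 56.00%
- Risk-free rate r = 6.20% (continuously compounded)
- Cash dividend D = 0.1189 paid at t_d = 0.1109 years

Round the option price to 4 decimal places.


Answer: Price = 1.6180

Derivation:
PV(D) = D * exp(-r * t_d) = 0.1189 * 0.99314778 = 0.11808527
S_0' = S_0 - PV(D) = 10.7400 - 0.11808527 = 10.62191473
d1 = (ln(S_0'/K) + (r + sigma^2/2)*T) / (sigma*sqrt(T)) = 0.44312481
d2 = d1 - sigma*sqrt(T) = 0.16312481
exp(-rT) = 0.98461951
N(d1) = 0.67116227; N(d2) = 0.56478992
C = S_0' * N(d1) - K * exp(-rT) * N(d2) = 10.62191473 * 0.67116227 - 9.9100 * 0.98461951 * 0.56478992 = 1.6180


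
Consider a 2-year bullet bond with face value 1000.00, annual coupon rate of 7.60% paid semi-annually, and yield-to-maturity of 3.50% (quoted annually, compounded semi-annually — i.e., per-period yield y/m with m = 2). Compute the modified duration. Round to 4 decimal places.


Answer: Modified duration = 1.8647

Derivation:
Coupon per period c = face * coupon_rate / m = 38.000000
Periods per year m = 2; per-period yield y/m = 0.017500
Number of cashflows N = 4
Cashflows (t years, CF_t, discount factor 1/(1+y/m)^(m*t), PV):
  t = 0.5000: CF_t = 38.000000, DF = 0.982801, PV = 37.346437
  t = 1.0000: CF_t = 38.000000, DF = 0.965898, PV = 36.704115
  t = 1.5000: CF_t = 38.000000, DF = 0.949285, PV = 36.072841
  t = 2.0000: CF_t = 1038.000000, DF = 0.932959, PV = 968.410929
Price P = sum_t PV_t = 1078.534322
First compute Macaulay numerator sum_t t * PV_t:
  t * PV_t at t = 0.5000: 18.673219
  t * PV_t at t = 1.0000: 36.704115
  t * PV_t at t = 1.5000: 54.109261
  t * PV_t at t = 2.0000: 1936.821858
Macaulay duration D = 2046.308452 / 1078.534322 = 1.897305
Modified duration = D / (1 + y/m) = 1.897305 / (1 + 0.017500) = 1.864673


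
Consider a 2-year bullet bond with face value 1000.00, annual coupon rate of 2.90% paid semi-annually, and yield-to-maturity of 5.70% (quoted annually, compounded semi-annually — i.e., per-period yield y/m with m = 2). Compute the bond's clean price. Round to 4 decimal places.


Coupon per period c = face * coupon_rate / m = 14.500000
Periods per year m = 2; per-period yield y/m = 0.028500
Number of cashflows N = 4
Cashflows (t years, CF_t, discount factor 1/(1+y/m)^(m*t), PV):
  t = 0.5000: CF_t = 14.500000, DF = 0.972290, PV = 14.098201
  t = 1.0000: CF_t = 14.500000, DF = 0.945347, PV = 13.707536
  t = 1.5000: CF_t = 14.500000, DF = 0.919152, PV = 13.327697
  t = 2.0000: CF_t = 1014.500000, DF = 0.893682, PV = 906.639982
Price P = sum_t PV_t = 947.773417

Answer: Price = 947.7734


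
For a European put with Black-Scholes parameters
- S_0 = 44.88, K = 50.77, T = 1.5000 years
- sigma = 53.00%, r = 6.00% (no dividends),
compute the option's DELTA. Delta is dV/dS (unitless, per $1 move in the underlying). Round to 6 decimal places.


Answer: Delta = -0.392336

Derivation:
d1 = 0.2732361629; d2 = -0.3758786190
phi(d1) = 0.3843246912; exp(-qT) = 1.0000000000; exp(-rT) = 0.9139311853
N(-d1) = 0.3923358416
Delta = -exp(-qT) * N(-d1) = -1.0000000000 * 0.3923358416 = -0.392336


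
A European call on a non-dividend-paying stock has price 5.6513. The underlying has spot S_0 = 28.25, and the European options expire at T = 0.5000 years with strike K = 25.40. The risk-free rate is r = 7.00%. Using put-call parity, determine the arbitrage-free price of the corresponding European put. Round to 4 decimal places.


Put-call parity: C - P = S_0 * exp(-qT) - K * exp(-rT).
S_0 * exp(-qT) = 28.2500 * 1.00000000 = 28.25000000
K * exp(-rT) = 25.4000 * 0.96560542 = 24.52637757
P = C - S*exp(-qT) + K*exp(-rT)
P = 5.6513 - 28.25000000 + 24.52637757 = 1.9277

Answer: Put price = 1.9277


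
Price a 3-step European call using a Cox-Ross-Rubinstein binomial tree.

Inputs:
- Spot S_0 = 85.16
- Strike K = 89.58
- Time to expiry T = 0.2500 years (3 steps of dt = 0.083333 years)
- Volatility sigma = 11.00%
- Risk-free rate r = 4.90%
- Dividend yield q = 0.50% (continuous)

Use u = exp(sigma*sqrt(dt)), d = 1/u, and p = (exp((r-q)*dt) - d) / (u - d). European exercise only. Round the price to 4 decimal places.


dt = T/N = 0.083333
u = exp(sigma*sqrt(dt)) = 1.032264; d = 1/u = 0.968745
p = (exp((r-q)*dt) - d) / (u - d) = 0.549893
Discount per step: exp(-r*dt) = 0.995925
Stock lattice S(k, i) with i counting down-moves:
  k=0: S(0,0) = 85.1600
  k=1: S(1,0) = 87.9076; S(1,1) = 82.4983
  k=2: S(2,0) = 90.7438; S(2,1) = 85.1600; S(2,2) = 79.9198
  k=3: S(3,0) = 93.6716; S(3,1) = 87.9076; S(3,2) = 82.4983; S(3,3) = 77.4219
Terminal payoffs V(N, i) = max(S_T - K, 0):
  V(3,0) = 4.091561; V(3,1) = 0.000000; V(3,2) = 0.000000; V(3,3) = 0.000000
Backward induction: V(k, i) = exp(-r*dt) * [p * V(k+1, i) + (1-p) * V(k+1, i+1)].
  V(2,0) = exp(-r*dt) * [p*4.091561 + (1-p)*0.000000] = 2.240754
  V(2,1) = exp(-r*dt) * [p*0.000000 + (1-p)*0.000000] = 0.000000
  V(2,2) = exp(-r*dt) * [p*0.000000 + (1-p)*0.000000] = 0.000000
  V(1,0) = exp(-r*dt) * [p*2.240754 + (1-p)*0.000000] = 1.227155
  V(1,1) = exp(-r*dt) * [p*0.000000 + (1-p)*0.000000] = 0.000000
  V(0,0) = exp(-r*dt) * [p*1.227155 + (1-p)*0.000000] = 0.672054

Answer: Price = V(0,0) = 0.6721


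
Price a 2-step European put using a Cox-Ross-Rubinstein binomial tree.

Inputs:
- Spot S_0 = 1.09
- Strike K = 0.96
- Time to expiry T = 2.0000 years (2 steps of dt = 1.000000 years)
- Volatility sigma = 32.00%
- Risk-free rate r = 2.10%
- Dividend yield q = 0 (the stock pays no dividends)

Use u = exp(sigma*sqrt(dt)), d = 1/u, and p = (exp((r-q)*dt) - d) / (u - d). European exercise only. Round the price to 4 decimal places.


dt = T/N = 1.000000
u = exp(sigma*sqrt(dt)) = 1.377128; d = 1/u = 0.726149
p = (exp((r-q)*dt) - d) / (u - d) = 0.453276
Discount per step: exp(-r*dt) = 0.979219
Stock lattice S(k, i) with i counting down-moves:
  k=0: S(0,0) = 1.0900
  k=1: S(1,0) = 1.5011; S(1,1) = 0.7915
  k=2: S(2,0) = 2.0672; S(2,1) = 1.0900; S(2,2) = 0.5747
Terminal payoffs V(N, i) = max(K - S_T, 0):
  V(2,0) = 0.000000; V(2,1) = 0.000000; V(2,2) = 0.385251
Backward induction: V(k, i) = exp(-r*dt) * [p * V(k+1, i) + (1-p) * V(k+1, i+1)].
  V(1,0) = exp(-r*dt) * [p*0.000000 + (1-p)*0.000000] = 0.000000
  V(1,1) = exp(-r*dt) * [p*0.000000 + (1-p)*0.385251] = 0.206249
  V(0,0) = exp(-r*dt) * [p*0.000000 + (1-p)*0.206249] = 0.110418

Answer: Price = V(0,0) = 0.1104


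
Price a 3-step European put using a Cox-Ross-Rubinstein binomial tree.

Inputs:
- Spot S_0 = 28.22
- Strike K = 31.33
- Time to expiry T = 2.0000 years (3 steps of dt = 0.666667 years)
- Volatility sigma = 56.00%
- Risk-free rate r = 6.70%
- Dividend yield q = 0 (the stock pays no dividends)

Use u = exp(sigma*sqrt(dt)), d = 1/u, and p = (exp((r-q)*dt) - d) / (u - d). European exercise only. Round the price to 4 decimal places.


dt = T/N = 0.666667
u = exp(sigma*sqrt(dt)) = 1.579705; d = 1/u = 0.633030
p = (exp((r-q)*dt) - d) / (u - d) = 0.435894
Discount per step: exp(-r*dt) = 0.956316
Stock lattice S(k, i) with i counting down-moves:
  k=0: S(0,0) = 28.2200
  k=1: S(1,0) = 44.5793; S(1,1) = 17.8641
  k=2: S(2,0) = 70.4221; S(2,1) = 28.2200; S(2,2) = 11.3085
  k=3: S(3,0) = 111.2461; S(3,1) = 44.5793; S(3,2) = 17.8641; S(3,3) = 7.1586
Terminal payoffs V(N, i) = max(K - S_T, 0):
  V(3,0) = 0.000000; V(3,1) = 0.000000; V(3,2) = 13.465904; V(3,3) = 24.171384
Backward induction: V(k, i) = exp(-r*dt) * [p * V(k+1, i) + (1-p) * V(k+1, i+1)].
  V(2,0) = exp(-r*dt) * [p*0.000000 + (1-p)*0.000000] = 0.000000
  V(2,1) = exp(-r*dt) * [p*0.000000 + (1-p)*13.465904] = 7.264373
  V(2,2) = exp(-r*dt) * [p*13.465904 + (1-p)*24.171384] = 18.652885
  V(1,0) = exp(-r*dt) * [p*0.000000 + (1-p)*7.264373] = 3.918869
  V(1,1) = exp(-r*dt) * [p*7.264373 + (1-p)*18.652885] = 13.090732
  V(0,0) = exp(-r*dt) * [p*3.918869 + (1-p)*13.090732] = 8.695569

Answer: Price = V(0,0) = 8.6956


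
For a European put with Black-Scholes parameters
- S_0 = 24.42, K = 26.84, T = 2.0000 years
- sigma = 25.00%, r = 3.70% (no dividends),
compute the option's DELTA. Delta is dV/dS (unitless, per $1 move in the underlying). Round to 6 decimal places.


d1 = 0.1188198380; d2 = -0.2347335526
phi(d1) = 0.3961360326; exp(-qT) = 1.0000000000; exp(-rT) = 0.9286716938
N(-d1) = 0.4527090458
Delta = -exp(-qT) * N(-d1) = -1.0000000000 * 0.4527090458 = -0.452709

Answer: Delta = -0.452709


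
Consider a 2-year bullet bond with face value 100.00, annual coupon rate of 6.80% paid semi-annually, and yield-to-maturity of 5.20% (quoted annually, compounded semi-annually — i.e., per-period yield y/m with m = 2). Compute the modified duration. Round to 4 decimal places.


Coupon per period c = face * coupon_rate / m = 3.400000
Periods per year m = 2; per-period yield y/m = 0.026000
Number of cashflows N = 4
Cashflows (t years, CF_t, discount factor 1/(1+y/m)^(m*t), PV):
  t = 0.5000: CF_t = 3.400000, DF = 0.974659, PV = 3.313840
  t = 1.0000: CF_t = 3.400000, DF = 0.949960, PV = 3.229864
  t = 1.5000: CF_t = 3.400000, DF = 0.925887, PV = 3.148015
  t = 2.0000: CF_t = 103.400000, DF = 0.902424, PV = 93.310624
Price P = sum_t PV_t = 103.002344
First compute Macaulay numerator sum_t t * PV_t:
  t * PV_t at t = 0.5000: 1.656920
  t * PV_t at t = 1.0000: 3.229864
  t * PV_t at t = 1.5000: 4.722023
  t * PV_t at t = 2.0000: 186.621249
Macaulay duration D = 196.230056 / 103.002344 = 1.905103
Modified duration = D / (1 + y/m) = 1.905103 / (1 + 0.026000) = 1.856825

Answer: Modified duration = 1.8568
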